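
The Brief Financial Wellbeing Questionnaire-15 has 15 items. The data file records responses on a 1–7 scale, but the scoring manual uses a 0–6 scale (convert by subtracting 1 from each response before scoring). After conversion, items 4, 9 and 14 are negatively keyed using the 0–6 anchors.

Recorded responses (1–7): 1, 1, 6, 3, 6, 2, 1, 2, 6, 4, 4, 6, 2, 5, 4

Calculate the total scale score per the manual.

Convert to 0–6: 0, 0, 5, 2, 5, 1, 0, 1, 5, 3, 3, 5, 1, 4, 3
Reverse-coded (on a 0–6 scale, reversed = 6 − raw):
  item 4: 6 − 2 = 4
  item 9: 6 − 5 = 1
  item 14: 6 − 4 = 2
Scored: 0, 0, 5, 4, 5, 1, 0, 1, 1, 3, 3, 5, 1, 2, 3
Total = 34

34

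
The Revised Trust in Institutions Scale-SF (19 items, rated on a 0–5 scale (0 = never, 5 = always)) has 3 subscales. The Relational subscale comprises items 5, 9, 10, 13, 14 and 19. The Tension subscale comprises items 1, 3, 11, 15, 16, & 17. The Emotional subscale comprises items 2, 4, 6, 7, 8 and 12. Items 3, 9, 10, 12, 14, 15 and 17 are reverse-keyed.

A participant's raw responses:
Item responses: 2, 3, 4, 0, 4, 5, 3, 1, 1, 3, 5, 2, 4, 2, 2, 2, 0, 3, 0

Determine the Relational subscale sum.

Relational items: 5, 9, 10, 13, 14, 19.
Of these, items 9, 10 and 14 are reverse-keyed; reversed = (0+5) − raw = 5 − raw.
  item 5: 4
  item 9: 5 − 1 = 4
  item 10: 5 − 3 = 2
  item 13: 4
  item 14: 5 − 2 = 3
  item 19: 0
Sum = 4 + 4 + 2 + 4 + 3 + 0 = 17

17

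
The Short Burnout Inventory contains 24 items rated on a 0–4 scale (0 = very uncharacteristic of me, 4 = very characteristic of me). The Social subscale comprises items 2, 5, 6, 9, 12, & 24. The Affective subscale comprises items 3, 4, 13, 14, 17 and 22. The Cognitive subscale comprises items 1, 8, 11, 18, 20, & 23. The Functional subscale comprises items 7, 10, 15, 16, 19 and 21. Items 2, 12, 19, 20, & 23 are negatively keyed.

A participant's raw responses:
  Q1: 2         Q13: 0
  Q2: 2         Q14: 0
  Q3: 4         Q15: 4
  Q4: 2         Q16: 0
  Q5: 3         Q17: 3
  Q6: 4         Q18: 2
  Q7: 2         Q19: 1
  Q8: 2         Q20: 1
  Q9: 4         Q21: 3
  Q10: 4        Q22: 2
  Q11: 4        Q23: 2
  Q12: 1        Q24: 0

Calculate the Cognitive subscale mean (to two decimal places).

2.50

Cognitive items: 1, 8, 11, 18, 20, 23.
Of these, items 20 and 23 are negatively keyed; reversed = (0+4) − raw = 4 − raw.
  item 1: 2
  item 8: 2
  item 11: 4
  item 18: 2
  item 20: 4 − 1 = 3
  item 23: 4 − 2 = 2
Sum = 2 + 2 + 4 + 2 + 3 + 2 = 15
Mean = 15 / 6 = 2.50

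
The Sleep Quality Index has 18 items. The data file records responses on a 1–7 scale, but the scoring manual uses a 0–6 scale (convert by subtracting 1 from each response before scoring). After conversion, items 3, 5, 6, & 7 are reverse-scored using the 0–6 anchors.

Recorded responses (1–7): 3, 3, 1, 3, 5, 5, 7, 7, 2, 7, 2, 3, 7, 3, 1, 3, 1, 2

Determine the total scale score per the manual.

Convert to 0–6: 2, 2, 0, 2, 4, 4, 6, 6, 1, 6, 1, 2, 6, 2, 0, 2, 0, 1
Reverse-coded (on a 0–6 scale, reversed = 6 − raw):
  item 3: 6 − 0 = 6
  item 5: 6 − 4 = 2
  item 6: 6 − 4 = 2
  item 7: 6 − 6 = 0
Scored: 2, 2, 6, 2, 2, 2, 0, 6, 1, 6, 1, 2, 6, 2, 0, 2, 0, 1
Total = 43

43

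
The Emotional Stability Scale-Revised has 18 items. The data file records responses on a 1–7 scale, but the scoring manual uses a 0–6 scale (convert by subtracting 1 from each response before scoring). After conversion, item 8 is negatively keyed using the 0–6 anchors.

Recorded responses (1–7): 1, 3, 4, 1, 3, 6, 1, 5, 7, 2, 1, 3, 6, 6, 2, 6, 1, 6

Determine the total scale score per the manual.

44

Convert to 0–6: 0, 2, 3, 0, 2, 5, 0, 4, 6, 1, 0, 2, 5, 5, 1, 5, 0, 5
Reverse-coded (on a 0–6 scale, reversed = 6 − raw):
  item 8: 6 − 4 = 2
Scored: 0, 2, 3, 0, 2, 5, 0, 2, 6, 1, 0, 2, 5, 5, 1, 5, 0, 5
Total = 44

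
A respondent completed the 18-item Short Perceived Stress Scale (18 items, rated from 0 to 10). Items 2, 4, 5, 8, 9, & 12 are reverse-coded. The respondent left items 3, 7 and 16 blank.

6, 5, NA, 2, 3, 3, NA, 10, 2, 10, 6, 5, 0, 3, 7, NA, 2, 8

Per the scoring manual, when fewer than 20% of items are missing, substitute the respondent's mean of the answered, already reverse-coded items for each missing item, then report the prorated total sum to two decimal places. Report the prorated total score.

93.60

Reverse-coded (on a 0–10 scale, reversed = 10 − raw):
  item 2: 10 − 5 = 5
  item 4: 10 − 2 = 8
  item 5: 10 − 3 = 7
  item 8: 10 − 10 = 0
  item 9: 10 − 2 = 8
  item 12: 10 − 5 = 5
Completed scored items (15 of 18): 6, 5, 8, 7, 3, 0, 8, 10, 6, 5, 0, 3, 7, 2, 8; sum = 78.
Person mean = 78 / 15 ≈ 5.2000
Prorated total = (78 / 15) × 18 = 93.60 (to 2 dp)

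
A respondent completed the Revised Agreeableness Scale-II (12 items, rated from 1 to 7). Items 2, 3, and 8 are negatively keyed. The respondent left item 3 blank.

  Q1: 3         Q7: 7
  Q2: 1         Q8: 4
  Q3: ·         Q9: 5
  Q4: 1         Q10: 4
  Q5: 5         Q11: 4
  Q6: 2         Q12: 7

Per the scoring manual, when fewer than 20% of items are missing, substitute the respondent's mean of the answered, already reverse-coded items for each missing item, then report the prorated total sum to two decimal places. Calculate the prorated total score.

53.45

Reverse-coded (reversed = (1+7) − raw = 8 − raw):
  item 2: 8 − 1 = 7
  item 8: 8 − 4 = 4
Completed scored items (11 of 12): 3, 7, 1, 5, 2, 7, 4, 5, 4, 4, 7; sum = 49.
Person mean = 49 / 11 ≈ 4.4545
Prorated total = (49 / 11) × 12 = 53.45 (to 2 dp)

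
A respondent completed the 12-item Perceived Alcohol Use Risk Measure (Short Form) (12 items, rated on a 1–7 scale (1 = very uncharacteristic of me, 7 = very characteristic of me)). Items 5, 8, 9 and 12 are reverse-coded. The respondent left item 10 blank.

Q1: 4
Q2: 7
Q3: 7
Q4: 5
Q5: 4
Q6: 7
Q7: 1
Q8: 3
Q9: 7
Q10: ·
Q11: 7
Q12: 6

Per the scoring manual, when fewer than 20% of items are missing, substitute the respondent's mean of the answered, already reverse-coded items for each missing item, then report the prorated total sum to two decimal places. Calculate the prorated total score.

Reverse-coded (reverse-coded value = 8 − response):
  item 5: 8 − 4 = 4
  item 8: 8 − 3 = 5
  item 9: 8 − 7 = 1
  item 12: 8 − 6 = 2
Completed scored items (11 of 12): 4, 7, 7, 5, 4, 7, 1, 5, 1, 7, 2; sum = 50.
Person mean = 50 / 11 ≈ 4.5455
Prorated total = (50 / 11) × 12 = 54.55 (to 2 dp)

54.55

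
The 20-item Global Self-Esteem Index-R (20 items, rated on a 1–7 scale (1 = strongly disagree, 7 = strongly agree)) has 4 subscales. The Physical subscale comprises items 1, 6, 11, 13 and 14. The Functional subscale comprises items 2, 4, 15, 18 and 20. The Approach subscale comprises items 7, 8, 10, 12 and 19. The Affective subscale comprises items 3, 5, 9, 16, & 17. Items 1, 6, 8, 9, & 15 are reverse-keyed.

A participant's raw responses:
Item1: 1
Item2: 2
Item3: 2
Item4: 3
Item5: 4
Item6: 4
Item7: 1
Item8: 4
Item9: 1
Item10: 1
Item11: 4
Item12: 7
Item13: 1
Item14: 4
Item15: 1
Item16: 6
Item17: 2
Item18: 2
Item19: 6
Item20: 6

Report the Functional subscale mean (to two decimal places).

Functional items: 2, 4, 15, 18, 20.
Of these, item 15 is reverse-keyed; reverse-coded value = 8 − response.
  item 2: 2
  item 4: 3
  item 15: 8 − 1 = 7
  item 18: 2
  item 20: 6
Sum = 2 + 3 + 7 + 2 + 6 = 20
Mean = 20 / 5 = 4.00

4.00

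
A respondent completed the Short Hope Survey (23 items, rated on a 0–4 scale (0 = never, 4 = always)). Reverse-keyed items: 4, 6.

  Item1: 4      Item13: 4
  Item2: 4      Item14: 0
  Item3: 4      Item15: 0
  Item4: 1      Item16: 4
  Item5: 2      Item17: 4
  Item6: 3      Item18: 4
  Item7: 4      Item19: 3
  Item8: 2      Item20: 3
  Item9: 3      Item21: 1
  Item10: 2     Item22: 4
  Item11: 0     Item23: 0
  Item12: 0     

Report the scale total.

Apply reverse scoring (on a 0–4 scale, reversed = 4 − raw):
  item 4: 4 − 1 = 3
  item 6: 4 − 3 = 1
Scored responses: 4, 4, 4, 3, 2, 1, 4, 2, 3, 2, 0, 0, 4, 0, 0, 4, 4, 4, 3, 3, 1, 4, 0
Total = 4 + 4 + 4 + 3 + 2 + 1 + 4 + 2 + 3 + 2 + 0 + 0 + 4 + 0 + 0 + 4 + 4 + 4 + 3 + 3 + 1 + 4 + 0 = 56

56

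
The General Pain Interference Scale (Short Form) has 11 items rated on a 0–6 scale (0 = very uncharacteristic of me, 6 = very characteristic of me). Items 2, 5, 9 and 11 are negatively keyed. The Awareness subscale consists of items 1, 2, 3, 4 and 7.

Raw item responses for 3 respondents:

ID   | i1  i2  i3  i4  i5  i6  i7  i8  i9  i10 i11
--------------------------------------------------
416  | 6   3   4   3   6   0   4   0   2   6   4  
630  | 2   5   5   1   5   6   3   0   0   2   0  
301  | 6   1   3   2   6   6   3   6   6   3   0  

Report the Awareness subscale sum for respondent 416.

Respondent 416 raw: 6, 3, 4, 3, 6, 0, 4, 0, 2, 6, 4.
Awareness items: 1, 2, 3, 4, 7.
Reverse-coded (reversed = (0+6) − raw = 6 − raw):
  item 1: 6
  item 2: 6 − 3 = 3
  item 3: 4
  item 4: 3
  item 7: 4
Sum = 6 + 3 + 4 + 3 + 4 = 20

20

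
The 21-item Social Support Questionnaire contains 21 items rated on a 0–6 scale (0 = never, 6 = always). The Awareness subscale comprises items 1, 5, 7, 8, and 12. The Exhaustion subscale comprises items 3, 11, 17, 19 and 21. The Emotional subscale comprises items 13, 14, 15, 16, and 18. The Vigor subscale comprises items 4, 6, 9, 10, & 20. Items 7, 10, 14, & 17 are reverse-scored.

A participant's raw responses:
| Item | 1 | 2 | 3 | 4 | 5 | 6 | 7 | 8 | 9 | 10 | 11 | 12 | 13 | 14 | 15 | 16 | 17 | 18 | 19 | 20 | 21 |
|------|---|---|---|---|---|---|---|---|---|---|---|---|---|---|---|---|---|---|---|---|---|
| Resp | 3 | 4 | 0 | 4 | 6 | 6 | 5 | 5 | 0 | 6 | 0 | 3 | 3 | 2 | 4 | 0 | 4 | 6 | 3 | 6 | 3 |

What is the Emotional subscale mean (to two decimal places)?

3.40

Emotional items: 13, 14, 15, 16, 18.
Of these, item 14 is reverse-scored; reverse-coded value = 6 − response.
  item 13: 3
  item 14: 6 − 2 = 4
  item 15: 4
  item 16: 0
  item 18: 6
Sum = 3 + 4 + 4 + 0 + 6 = 17
Mean = 17 / 5 = 3.40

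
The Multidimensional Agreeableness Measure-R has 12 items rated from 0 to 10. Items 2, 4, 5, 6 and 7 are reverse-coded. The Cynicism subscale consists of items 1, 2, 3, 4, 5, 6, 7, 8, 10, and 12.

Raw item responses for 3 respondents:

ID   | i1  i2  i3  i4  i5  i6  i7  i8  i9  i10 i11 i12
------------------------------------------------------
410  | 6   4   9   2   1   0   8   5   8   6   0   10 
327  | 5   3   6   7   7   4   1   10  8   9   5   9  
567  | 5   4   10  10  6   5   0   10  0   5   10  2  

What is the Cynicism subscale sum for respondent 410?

Respondent 410 raw: 6, 4, 9, 2, 1, 0, 8, 5, 8, 6, 0, 10.
Cynicism items: 1, 2, 3, 4, 5, 6, 7, 8, 10, 12.
Reverse-coded (reversed = (0+10) − raw = 10 − raw):
  item 1: 6
  item 2: 10 − 4 = 6
  item 3: 9
  item 4: 10 − 2 = 8
  item 5: 10 − 1 = 9
  item 6: 10 − 0 = 10
  item 7: 10 − 8 = 2
  item 8: 5
  item 10: 6
  item 12: 10
Sum = 6 + 6 + 9 + 8 + 9 + 10 + 2 + 5 + 6 + 10 = 71

71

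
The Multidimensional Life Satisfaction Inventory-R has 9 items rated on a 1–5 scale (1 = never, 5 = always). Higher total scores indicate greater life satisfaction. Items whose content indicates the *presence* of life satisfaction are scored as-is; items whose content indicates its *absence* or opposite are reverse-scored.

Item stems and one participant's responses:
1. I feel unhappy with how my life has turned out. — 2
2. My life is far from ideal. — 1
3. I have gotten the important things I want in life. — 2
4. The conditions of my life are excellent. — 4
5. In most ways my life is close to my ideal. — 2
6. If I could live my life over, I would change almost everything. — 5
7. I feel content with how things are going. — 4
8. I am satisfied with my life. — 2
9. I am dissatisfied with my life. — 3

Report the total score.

Items 1, 2, 6, 9 describe the absence/opposite of life satisfaction → reverse-score.
on a 1–5 scale, reversed = 6 − raw.
  item 1: 6 − 2 = 4
  item 2: 6 − 1 = 5
  item 3: 2
  item 4: 4
  item 5: 2
  item 6: 6 − 5 = 1
  item 7: 4
  item 8: 2
  item 9: 6 − 3 = 3
Total = 4 + 5 + 2 + 4 + 2 + 1 + 4 + 2 + 3 = 27

27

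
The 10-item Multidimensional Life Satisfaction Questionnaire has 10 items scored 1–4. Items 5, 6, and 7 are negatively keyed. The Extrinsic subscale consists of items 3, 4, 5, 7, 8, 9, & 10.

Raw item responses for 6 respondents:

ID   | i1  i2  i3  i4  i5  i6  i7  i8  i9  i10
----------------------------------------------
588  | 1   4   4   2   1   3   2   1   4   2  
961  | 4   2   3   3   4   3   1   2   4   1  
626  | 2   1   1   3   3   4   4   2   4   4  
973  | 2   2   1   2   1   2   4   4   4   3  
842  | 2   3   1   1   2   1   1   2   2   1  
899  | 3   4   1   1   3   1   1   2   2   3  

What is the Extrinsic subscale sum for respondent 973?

19

Respondent 973 raw: 2, 2, 1, 2, 1, 2, 4, 4, 4, 3.
Extrinsic items: 3, 4, 5, 7, 8, 9, 10.
Reverse-coded (reverse-coded value = 5 − response):
  item 3: 1
  item 4: 2
  item 5: 5 − 1 = 4
  item 7: 5 − 4 = 1
  item 8: 4
  item 9: 4
  item 10: 3
Sum = 1 + 2 + 4 + 1 + 4 + 4 + 3 = 19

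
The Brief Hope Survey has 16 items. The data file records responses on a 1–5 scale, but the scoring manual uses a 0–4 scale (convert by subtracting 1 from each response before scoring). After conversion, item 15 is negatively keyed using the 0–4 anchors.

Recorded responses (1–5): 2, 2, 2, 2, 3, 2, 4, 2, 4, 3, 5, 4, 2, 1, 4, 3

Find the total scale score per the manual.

Convert to 0–4: 1, 1, 1, 1, 2, 1, 3, 1, 3, 2, 4, 3, 1, 0, 3, 2
Reverse-coded (on a 0–4 scale, reversed = 4 − raw):
  item 15: 4 − 3 = 1
Scored: 1, 1, 1, 1, 2, 1, 3, 1, 3, 2, 4, 3, 1, 0, 1, 2
Total = 27

27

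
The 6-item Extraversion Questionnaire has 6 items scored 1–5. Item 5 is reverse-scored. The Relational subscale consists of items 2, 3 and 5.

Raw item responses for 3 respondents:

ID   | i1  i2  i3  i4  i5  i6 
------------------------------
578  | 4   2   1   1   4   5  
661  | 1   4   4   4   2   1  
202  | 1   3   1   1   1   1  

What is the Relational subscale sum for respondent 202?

Respondent 202 raw: 1, 3, 1, 1, 1, 1.
Relational items: 2, 3, 5.
Reverse-coded (reversed = (1+5) − raw = 6 − raw):
  item 2: 3
  item 3: 1
  item 5: 6 − 1 = 5
Sum = 3 + 1 + 5 = 9

9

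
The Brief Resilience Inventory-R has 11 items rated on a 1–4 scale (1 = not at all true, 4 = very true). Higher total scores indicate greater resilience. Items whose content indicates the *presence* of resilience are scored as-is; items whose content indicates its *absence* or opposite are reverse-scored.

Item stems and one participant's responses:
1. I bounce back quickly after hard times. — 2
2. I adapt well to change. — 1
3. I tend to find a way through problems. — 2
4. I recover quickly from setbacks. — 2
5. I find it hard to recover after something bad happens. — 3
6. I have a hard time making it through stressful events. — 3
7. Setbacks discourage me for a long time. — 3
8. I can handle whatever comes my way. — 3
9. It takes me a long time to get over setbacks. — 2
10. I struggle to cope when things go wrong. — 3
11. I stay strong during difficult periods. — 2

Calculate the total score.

23

Items 5, 6, 7, 9, 10 describe the absence/opposite of resilience → reverse-score.
reversed = (1+4) − raw = 5 − raw.
  item 1: 2
  item 2: 1
  item 3: 2
  item 4: 2
  item 5: 5 − 3 = 2
  item 6: 5 − 3 = 2
  item 7: 5 − 3 = 2
  item 8: 3
  item 9: 5 − 2 = 3
  item 10: 5 − 3 = 2
  item 11: 2
Total = 2 + 1 + 2 + 2 + 2 + 2 + 2 + 3 + 3 + 2 + 2 = 23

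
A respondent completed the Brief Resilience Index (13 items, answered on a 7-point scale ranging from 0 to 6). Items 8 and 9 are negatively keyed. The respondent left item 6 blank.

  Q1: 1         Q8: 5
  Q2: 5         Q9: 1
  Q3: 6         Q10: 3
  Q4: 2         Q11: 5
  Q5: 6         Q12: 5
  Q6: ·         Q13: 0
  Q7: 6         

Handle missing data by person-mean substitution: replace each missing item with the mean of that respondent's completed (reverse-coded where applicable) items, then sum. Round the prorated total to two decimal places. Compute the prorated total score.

48.75

Reverse-coded (on a 0–6 scale, reversed = 6 − raw):
  item 8: 6 − 5 = 1
  item 9: 6 − 1 = 5
Completed scored items (12 of 13): 1, 5, 6, 2, 6, 6, 1, 5, 3, 5, 5, 0; sum = 45.
Person mean = 45 / 12 ≈ 3.7500
Prorated total = (45 / 12) × 13 = 48.75 (to 2 dp)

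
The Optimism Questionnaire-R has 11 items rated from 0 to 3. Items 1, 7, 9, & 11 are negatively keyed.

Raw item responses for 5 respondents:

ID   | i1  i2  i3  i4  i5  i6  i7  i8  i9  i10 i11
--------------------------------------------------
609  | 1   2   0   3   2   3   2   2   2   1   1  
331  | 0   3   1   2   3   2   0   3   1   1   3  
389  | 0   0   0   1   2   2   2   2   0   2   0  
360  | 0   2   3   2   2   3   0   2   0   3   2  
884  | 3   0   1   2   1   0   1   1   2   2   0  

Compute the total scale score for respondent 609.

19

Respondent 609 raw: 1, 2, 0, 3, 2, 3, 2, 2, 2, 1, 1.
Reverse-coded (reversed = (0+3) − raw = 3 − raw):
  item 1: 3 − 1 = 2
  item 2: 2
  item 3: 0
  item 4: 3
  item 5: 2
  item 6: 3
  item 7: 3 − 2 = 1
  item 8: 2
  item 9: 3 − 2 = 1
  item 10: 1
  item 11: 3 − 1 = 2
Sum = 2 + 2 + 0 + 3 + 2 + 3 + 1 + 2 + 1 + 1 + 2 = 19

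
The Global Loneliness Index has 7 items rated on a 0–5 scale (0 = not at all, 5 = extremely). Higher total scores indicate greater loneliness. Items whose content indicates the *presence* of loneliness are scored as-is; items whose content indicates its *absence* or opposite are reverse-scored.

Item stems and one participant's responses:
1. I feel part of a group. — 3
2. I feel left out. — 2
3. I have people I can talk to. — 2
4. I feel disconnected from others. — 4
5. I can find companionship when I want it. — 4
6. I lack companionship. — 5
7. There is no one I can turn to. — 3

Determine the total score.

Items 1, 3, 5 describe the absence/opposite of loneliness → reverse-score.
on a 0–5 scale, reversed = 5 − raw.
  item 1: 5 − 3 = 2
  item 2: 2
  item 3: 5 − 2 = 3
  item 4: 4
  item 5: 5 − 4 = 1
  item 6: 5
  item 7: 3
Total = 2 + 2 + 3 + 4 + 1 + 5 + 3 = 20

20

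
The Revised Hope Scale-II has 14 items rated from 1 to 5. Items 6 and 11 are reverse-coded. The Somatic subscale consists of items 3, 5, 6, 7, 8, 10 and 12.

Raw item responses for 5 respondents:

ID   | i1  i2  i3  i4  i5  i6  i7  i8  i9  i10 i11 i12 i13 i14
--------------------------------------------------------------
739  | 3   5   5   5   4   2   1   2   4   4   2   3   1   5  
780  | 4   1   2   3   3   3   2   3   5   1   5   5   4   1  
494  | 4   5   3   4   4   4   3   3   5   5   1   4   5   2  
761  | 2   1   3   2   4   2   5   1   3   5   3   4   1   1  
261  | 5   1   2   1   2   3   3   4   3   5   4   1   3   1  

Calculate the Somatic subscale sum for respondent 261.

Respondent 261 raw: 5, 1, 2, 1, 2, 3, 3, 4, 3, 5, 4, 1, 3, 1.
Somatic items: 3, 5, 6, 7, 8, 10, 12.
Reverse-coded (on a 1–5 scale, reversed = 6 − raw):
  item 3: 2
  item 5: 2
  item 6: 6 − 3 = 3
  item 7: 3
  item 8: 4
  item 10: 5
  item 12: 1
Sum = 2 + 2 + 3 + 3 + 4 + 5 + 1 = 20

20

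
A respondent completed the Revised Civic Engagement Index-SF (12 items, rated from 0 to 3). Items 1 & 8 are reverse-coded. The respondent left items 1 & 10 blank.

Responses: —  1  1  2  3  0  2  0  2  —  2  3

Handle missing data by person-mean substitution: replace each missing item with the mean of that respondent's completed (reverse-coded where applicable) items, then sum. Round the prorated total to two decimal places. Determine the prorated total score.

Reverse-coded (reversed = (0+3) − raw = 3 − raw):
  item 8: 3 − 0 = 3
Completed scored items (10 of 12): 1, 1, 2, 3, 0, 2, 3, 2, 2, 3; sum = 19.
Person mean = 19 / 10 ≈ 1.9000
Prorated total = (19 / 10) × 12 = 22.80 (to 2 dp)

22.80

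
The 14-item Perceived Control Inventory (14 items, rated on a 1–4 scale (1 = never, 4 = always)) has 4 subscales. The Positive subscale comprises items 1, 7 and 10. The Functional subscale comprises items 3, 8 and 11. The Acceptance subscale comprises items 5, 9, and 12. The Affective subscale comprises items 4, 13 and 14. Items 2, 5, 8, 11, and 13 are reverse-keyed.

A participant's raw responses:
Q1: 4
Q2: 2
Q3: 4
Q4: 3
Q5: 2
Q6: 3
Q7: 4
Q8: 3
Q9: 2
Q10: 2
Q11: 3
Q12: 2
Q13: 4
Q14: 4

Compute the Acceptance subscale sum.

Acceptance items: 5, 9, 12.
Of these, item 5 is reverse-keyed; on a 1–4 scale, reversed = 5 − raw.
  item 5: 5 − 2 = 3
  item 9: 2
  item 12: 2
Sum = 3 + 2 + 2 = 7

7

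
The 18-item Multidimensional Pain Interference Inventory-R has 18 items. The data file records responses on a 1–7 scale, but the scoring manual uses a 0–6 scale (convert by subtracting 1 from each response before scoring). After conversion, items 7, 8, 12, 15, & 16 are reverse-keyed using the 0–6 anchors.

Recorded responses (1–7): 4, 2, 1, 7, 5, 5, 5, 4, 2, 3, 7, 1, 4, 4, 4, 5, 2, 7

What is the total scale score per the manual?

Convert to 0–6: 3, 1, 0, 6, 4, 4, 4, 3, 1, 2, 6, 0, 3, 3, 3, 4, 1, 6
Reverse-coded (reverse-coded value = 6 − response):
  item 7: 6 − 4 = 2
  item 8: 6 − 3 = 3
  item 12: 6 − 0 = 6
  item 15: 6 − 3 = 3
  item 16: 6 − 4 = 2
Scored: 3, 1, 0, 6, 4, 4, 2, 3, 1, 2, 6, 6, 3, 3, 3, 2, 1, 6
Total = 56

56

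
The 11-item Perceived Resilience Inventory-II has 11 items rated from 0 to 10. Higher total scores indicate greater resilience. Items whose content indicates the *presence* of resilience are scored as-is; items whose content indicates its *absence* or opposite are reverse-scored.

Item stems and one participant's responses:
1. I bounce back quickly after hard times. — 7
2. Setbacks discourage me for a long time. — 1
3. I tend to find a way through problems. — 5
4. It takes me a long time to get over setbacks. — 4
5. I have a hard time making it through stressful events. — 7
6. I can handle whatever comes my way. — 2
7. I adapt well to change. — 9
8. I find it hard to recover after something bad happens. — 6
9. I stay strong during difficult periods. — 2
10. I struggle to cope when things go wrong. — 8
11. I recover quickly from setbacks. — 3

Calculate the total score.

Items 2, 4, 5, 8, 10 describe the absence/opposite of resilience → reverse-score.
reversed = (0+10) − raw = 10 − raw.
  item 1: 7
  item 2: 10 − 1 = 9
  item 3: 5
  item 4: 10 − 4 = 6
  item 5: 10 − 7 = 3
  item 6: 2
  item 7: 9
  item 8: 10 − 6 = 4
  item 9: 2
  item 10: 10 − 8 = 2
  item 11: 3
Total = 7 + 9 + 5 + 6 + 3 + 2 + 9 + 4 + 2 + 2 + 3 = 52

52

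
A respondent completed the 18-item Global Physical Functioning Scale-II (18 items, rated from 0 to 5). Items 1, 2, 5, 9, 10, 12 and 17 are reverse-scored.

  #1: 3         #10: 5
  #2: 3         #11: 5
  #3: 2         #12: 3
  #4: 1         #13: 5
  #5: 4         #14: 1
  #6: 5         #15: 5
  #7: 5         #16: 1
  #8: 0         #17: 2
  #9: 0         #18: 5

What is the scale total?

Reversing items 1, 2, 5, 9, 10, 12, & 17 with 5 − raw:
Total = (5−3) + (5−3) + 2 + 1 + (5−4) + 5 + 5 + 0 + (5−0) + (5−5) + 5 + (5−3) + 5 + 1 + 5 + 1 + (5−2) + 5
      = 2 + 2 + 2 + 1 + 1 + 5 + 5 + 0 + 5 + 0 + 5 + 2 + 5 + 1 + 5 + 1 + 3 + 5 = 50

50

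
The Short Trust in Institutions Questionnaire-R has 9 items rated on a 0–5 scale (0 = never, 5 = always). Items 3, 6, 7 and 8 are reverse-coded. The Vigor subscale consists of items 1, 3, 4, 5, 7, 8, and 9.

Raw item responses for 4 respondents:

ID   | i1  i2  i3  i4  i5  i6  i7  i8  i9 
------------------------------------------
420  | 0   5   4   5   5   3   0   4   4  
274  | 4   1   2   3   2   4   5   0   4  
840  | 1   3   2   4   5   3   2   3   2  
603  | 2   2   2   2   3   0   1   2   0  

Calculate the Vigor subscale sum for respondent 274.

21

Respondent 274 raw: 4, 1, 2, 3, 2, 4, 5, 0, 4.
Vigor items: 1, 3, 4, 5, 7, 8, 9.
Reverse-coded (reverse-coded value = 5 − response):
  item 1: 4
  item 3: 5 − 2 = 3
  item 4: 3
  item 5: 2
  item 7: 5 − 5 = 0
  item 8: 5 − 0 = 5
  item 9: 4
Sum = 4 + 3 + 3 + 2 + 0 + 5 + 4 = 21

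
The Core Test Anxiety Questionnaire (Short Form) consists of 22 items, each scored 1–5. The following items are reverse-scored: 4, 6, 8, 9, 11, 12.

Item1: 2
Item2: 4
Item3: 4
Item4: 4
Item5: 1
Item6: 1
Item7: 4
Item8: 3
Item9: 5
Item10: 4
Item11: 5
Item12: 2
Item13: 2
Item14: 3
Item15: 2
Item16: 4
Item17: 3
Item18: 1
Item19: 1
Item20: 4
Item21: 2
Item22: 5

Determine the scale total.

62

Raw sum = 66. Reverse-scored items: 4, 6, 8, 9, 11, 12; their raw sum = 20.
Each reversal replaces raw with 6 − raw, changing the total by 6 − 2·raw per item.
Total = 66 + 6·6 − 2·20 = 66 + 36 − 40 = 62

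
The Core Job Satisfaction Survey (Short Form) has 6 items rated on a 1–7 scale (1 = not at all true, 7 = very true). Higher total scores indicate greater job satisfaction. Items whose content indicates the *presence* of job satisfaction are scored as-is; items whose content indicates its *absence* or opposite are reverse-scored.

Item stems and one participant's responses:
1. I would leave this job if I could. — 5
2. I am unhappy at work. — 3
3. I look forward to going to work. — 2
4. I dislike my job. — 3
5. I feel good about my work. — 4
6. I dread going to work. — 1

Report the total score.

Items 1, 2, 4, 6 describe the absence/opposite of job satisfaction → reverse-score.
reverse-coded value = 8 − response.
  item 1: 8 − 5 = 3
  item 2: 8 − 3 = 5
  item 3: 2
  item 4: 8 − 3 = 5
  item 5: 4
  item 6: 8 − 1 = 7
Total = 3 + 5 + 2 + 5 + 4 + 7 = 26

26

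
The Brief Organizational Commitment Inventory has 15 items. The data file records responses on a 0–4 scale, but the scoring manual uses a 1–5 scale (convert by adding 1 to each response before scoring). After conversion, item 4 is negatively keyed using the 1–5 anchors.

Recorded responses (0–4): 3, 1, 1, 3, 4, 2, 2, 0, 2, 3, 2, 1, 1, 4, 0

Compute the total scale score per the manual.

Convert to 1–5: 4, 2, 2, 4, 5, 3, 3, 1, 3, 4, 3, 2, 2, 5, 1
Reverse-coded (reverse-coded value = 6 − response):
  item 4: 6 − 4 = 2
Scored: 4, 2, 2, 2, 5, 3, 3, 1, 3, 4, 3, 2, 2, 5, 1
Total = 42

42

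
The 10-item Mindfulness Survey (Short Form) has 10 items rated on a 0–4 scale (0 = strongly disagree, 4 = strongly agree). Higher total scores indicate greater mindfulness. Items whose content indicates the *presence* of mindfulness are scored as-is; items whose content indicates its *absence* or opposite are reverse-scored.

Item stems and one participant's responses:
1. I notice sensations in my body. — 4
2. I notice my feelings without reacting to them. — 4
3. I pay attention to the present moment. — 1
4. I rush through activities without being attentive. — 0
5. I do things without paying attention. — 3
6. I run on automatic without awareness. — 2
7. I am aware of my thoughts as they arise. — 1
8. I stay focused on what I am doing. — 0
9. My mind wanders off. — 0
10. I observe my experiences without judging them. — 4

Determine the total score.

25

Items 4, 5, 6, 9 describe the absence/opposite of mindfulness → reverse-score.
on a 0–4 scale, reversed = 4 − raw.
  item 1: 4
  item 2: 4
  item 3: 1
  item 4: 4 − 0 = 4
  item 5: 4 − 3 = 1
  item 6: 4 − 2 = 2
  item 7: 1
  item 8: 0
  item 9: 4 − 0 = 4
  item 10: 4
Total = 4 + 4 + 1 + 4 + 1 + 2 + 1 + 0 + 4 + 4 = 25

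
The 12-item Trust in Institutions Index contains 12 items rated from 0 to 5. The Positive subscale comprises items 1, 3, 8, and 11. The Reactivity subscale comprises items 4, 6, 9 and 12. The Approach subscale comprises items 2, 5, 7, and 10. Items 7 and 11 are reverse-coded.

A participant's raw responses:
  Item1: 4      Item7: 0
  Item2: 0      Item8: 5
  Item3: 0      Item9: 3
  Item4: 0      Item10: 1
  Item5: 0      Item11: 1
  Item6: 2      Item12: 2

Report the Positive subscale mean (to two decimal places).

Positive items: 1, 3, 8, 11.
Of these, item 11 is reverse-coded; reverse-coded value = 5 − response.
  item 1: 4
  item 3: 0
  item 8: 5
  item 11: 5 − 1 = 4
Sum = 4 + 0 + 5 + 4 = 13
Mean = 13 / 4 = 3.25

3.25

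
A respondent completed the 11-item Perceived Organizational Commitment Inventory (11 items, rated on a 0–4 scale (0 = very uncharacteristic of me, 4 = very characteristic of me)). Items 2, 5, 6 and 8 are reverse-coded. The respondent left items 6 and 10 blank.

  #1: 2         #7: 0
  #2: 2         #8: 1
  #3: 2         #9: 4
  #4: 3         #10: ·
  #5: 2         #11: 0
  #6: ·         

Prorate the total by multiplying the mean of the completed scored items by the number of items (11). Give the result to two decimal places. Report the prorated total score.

Reverse-coded (reversed = (0+4) − raw = 4 − raw):
  item 2: 4 − 2 = 2
  item 5: 4 − 2 = 2
  item 8: 4 − 1 = 3
Completed scored items (9 of 11): 2, 2, 2, 3, 2, 0, 3, 4, 0; sum = 18.
Person mean = 18 / 9 ≈ 2.0000
Prorated total = (18 / 9) × 11 = 22.00 (to 2 dp)

22.00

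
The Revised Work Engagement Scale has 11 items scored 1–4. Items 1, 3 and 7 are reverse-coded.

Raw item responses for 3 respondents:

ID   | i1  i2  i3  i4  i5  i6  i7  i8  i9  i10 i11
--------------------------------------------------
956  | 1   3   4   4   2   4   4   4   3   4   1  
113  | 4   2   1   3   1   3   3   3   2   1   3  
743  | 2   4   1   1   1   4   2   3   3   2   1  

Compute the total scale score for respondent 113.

25

Respondent 113 raw: 4, 2, 1, 3, 1, 3, 3, 3, 2, 1, 3.
Reverse-coded (reversed = (1+4) − raw = 5 − raw):
  item 1: 5 − 4 = 1
  item 2: 2
  item 3: 5 − 1 = 4
  item 4: 3
  item 5: 1
  item 6: 3
  item 7: 5 − 3 = 2
  item 8: 3
  item 9: 2
  item 10: 1
  item 11: 3
Sum = 1 + 2 + 4 + 3 + 1 + 3 + 2 + 3 + 2 + 1 + 3 = 25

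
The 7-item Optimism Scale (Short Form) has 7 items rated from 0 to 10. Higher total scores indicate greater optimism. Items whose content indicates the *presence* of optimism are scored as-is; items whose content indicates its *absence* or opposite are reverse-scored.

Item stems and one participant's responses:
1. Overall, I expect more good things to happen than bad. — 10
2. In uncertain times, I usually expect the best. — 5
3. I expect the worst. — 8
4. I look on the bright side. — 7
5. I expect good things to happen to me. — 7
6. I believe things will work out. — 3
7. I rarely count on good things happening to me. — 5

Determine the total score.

Items 3, 7 describe the absence/opposite of optimism → reverse-score.
on a 0–10 scale, reversed = 10 − raw.
  item 1: 10
  item 2: 5
  item 3: 10 − 8 = 2
  item 4: 7
  item 5: 7
  item 6: 3
  item 7: 10 − 5 = 5
Total = 10 + 5 + 2 + 7 + 7 + 3 + 5 = 39

39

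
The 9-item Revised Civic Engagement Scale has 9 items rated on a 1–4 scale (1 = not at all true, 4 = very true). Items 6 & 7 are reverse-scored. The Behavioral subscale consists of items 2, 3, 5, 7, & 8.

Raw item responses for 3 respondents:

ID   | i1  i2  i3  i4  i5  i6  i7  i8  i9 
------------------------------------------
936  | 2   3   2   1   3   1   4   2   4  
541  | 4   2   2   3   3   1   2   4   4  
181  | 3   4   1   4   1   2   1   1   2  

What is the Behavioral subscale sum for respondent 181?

Respondent 181 raw: 3, 4, 1, 4, 1, 2, 1, 1, 2.
Behavioral items: 2, 3, 5, 7, 8.
Reverse-coded (reverse-coded value = 5 − response):
  item 2: 4
  item 3: 1
  item 5: 1
  item 7: 5 − 1 = 4
  item 8: 1
Sum = 4 + 1 + 1 + 4 + 1 = 11

11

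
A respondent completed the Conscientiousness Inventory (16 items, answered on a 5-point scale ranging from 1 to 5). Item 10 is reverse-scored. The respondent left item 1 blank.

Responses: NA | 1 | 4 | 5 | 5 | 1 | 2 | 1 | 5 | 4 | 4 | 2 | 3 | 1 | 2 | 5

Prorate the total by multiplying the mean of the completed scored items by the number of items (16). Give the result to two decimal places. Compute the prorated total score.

45.87

Reverse-coded (reverse-coded value = 6 − response):
  item 10: 6 − 4 = 2
Completed scored items (15 of 16): 1, 4, 5, 5, 1, 2, 1, 5, 2, 4, 2, 3, 1, 2, 5; sum = 43.
Person mean = 43 / 15 ≈ 2.8667
Prorated total = (43 / 15) × 16 = 45.87 (to 2 dp)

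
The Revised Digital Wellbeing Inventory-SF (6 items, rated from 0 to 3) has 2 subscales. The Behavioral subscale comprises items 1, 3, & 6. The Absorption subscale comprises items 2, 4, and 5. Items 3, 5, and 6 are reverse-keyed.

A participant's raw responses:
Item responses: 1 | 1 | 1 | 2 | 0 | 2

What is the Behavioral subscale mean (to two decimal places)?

Behavioral items: 1, 3, 6.
Of these, items 3 and 6 are reverse-keyed; reversed = (0+3) − raw = 3 − raw.
  item 1: 1
  item 3: 3 − 1 = 2
  item 6: 3 − 2 = 1
Sum = 1 + 2 + 1 = 4
Mean = 4 / 3 = 1.33

1.33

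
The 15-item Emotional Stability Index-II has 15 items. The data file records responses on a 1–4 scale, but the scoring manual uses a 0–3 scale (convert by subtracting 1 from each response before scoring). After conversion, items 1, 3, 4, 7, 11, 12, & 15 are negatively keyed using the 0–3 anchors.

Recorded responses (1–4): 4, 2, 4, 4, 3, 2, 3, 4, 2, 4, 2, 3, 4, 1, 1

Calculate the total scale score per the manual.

Convert to 0–3: 3, 1, 3, 3, 2, 1, 2, 3, 1, 3, 1, 2, 3, 0, 0
Reverse-coded (on a 0–3 scale, reversed = 3 − raw):
  item 1: 3 − 3 = 0
  item 3: 3 − 3 = 0
  item 4: 3 − 3 = 0
  item 7: 3 − 2 = 1
  item 11: 3 − 1 = 2
  item 12: 3 − 2 = 1
  item 15: 3 − 0 = 3
Scored: 0, 1, 0, 0, 2, 1, 1, 3, 1, 3, 2, 1, 3, 0, 3
Total = 21

21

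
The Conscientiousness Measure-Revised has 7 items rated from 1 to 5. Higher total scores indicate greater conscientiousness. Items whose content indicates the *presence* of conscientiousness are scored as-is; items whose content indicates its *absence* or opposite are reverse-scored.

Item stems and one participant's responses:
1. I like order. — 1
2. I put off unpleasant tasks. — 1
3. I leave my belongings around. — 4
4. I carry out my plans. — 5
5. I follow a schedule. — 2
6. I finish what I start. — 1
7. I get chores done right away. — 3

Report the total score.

Items 2, 3 describe the absence/opposite of conscientiousness → reverse-score.
reverse-coded value = 6 − response.
  item 1: 1
  item 2: 6 − 1 = 5
  item 3: 6 − 4 = 2
  item 4: 5
  item 5: 2
  item 6: 1
  item 7: 3
Total = 1 + 5 + 2 + 5 + 2 + 1 + 3 = 19

19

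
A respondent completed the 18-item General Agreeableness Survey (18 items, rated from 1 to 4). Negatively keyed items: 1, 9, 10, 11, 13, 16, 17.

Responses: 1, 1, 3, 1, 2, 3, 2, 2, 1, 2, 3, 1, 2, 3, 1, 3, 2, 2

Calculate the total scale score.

42

Negatively keyed items use 5 − raw:
  item 1: 5 − 1 = 4
  item 9: 5 − 1 = 4
  item 10: 5 − 2 = 3
  item 11: 5 − 3 = 2
  item 13: 5 − 2 = 3
  item 16: 5 − 3 = 2
  item 17: 5 − 2 = 3
Scored items: 4, 1, 3, 1, 2, 3, 2, 2, 4, 3, 2, 1, 3, 3, 1, 2, 3, 2
Total = 4 + 1 + 3 + 1 + 2 + 3 + 2 + 2 + 4 + 3 + 2 + 1 + 3 + 3 + 1 + 2 + 3 + 2 = 42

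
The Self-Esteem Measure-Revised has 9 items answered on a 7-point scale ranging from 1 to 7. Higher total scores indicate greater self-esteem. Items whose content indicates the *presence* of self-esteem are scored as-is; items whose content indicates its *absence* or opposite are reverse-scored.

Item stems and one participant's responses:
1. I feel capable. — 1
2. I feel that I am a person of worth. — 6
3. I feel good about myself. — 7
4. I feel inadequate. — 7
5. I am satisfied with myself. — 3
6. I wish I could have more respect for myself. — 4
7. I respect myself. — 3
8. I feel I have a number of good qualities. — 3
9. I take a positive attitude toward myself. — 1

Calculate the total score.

Items 4, 6 describe the absence/opposite of self-esteem → reverse-score.
reversed = (1+7) − raw = 8 − raw.
  item 1: 1
  item 2: 6
  item 3: 7
  item 4: 8 − 7 = 1
  item 5: 3
  item 6: 8 − 4 = 4
  item 7: 3
  item 8: 3
  item 9: 1
Total = 1 + 6 + 7 + 1 + 3 + 4 + 3 + 3 + 1 = 29

29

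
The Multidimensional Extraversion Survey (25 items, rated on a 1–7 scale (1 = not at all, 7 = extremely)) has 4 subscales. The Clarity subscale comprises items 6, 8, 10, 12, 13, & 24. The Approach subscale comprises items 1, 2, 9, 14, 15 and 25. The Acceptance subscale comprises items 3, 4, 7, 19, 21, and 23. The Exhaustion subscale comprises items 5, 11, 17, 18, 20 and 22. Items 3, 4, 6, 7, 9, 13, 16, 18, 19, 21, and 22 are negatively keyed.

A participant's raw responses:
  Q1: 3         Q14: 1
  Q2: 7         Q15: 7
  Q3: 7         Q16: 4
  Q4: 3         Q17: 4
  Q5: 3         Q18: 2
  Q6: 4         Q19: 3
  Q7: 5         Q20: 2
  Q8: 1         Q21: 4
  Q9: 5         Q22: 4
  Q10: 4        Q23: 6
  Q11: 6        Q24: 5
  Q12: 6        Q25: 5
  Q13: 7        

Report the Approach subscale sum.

26

Approach items: 1, 2, 9, 14, 15, 25.
Of these, item 9 is negatively keyed; reversed = (1+7) − raw = 8 − raw.
  item 1: 3
  item 2: 7
  item 9: 8 − 5 = 3
  item 14: 1
  item 15: 7
  item 25: 5
Sum = 3 + 7 + 3 + 1 + 7 + 5 = 26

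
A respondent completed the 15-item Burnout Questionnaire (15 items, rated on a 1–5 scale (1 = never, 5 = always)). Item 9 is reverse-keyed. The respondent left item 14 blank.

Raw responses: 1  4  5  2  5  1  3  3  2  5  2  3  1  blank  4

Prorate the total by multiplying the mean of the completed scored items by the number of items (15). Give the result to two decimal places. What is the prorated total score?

Reverse-coded (reverse-coded value = 6 − response):
  item 9: 6 − 2 = 4
Completed scored items (14 of 15): 1, 4, 5, 2, 5, 1, 3, 3, 4, 5, 2, 3, 1, 4; sum = 43.
Person mean = 43 / 14 ≈ 3.0714
Prorated total = (43 / 14) × 15 = 46.07 (to 2 dp)

46.07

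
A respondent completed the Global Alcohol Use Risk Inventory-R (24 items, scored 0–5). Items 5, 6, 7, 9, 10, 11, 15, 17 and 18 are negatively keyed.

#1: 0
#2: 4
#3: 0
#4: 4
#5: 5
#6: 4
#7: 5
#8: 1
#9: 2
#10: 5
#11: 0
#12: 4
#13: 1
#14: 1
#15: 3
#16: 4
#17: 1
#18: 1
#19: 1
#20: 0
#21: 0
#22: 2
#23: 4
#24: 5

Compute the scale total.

Reverse-coded items (reverse-coded value = 5 − response):
  item 5: 5 − 5 = 0
  item 6: 5 − 4 = 1
  item 7: 5 − 5 = 0
  item 9: 5 − 2 = 3
  item 10: 5 − 5 = 0
  item 11: 5 − 0 = 5
  item 15: 5 − 3 = 2
  item 17: 5 − 1 = 4
  item 18: 5 − 1 = 4
Scored items: 0, 4, 0, 4, 0, 1, 0, 1, 3, 0, 5, 4, 1, 1, 2, 4, 4, 4, 1, 0, 0, 2, 4, 5
Total = 0 + 4 + 0 + 4 + 0 + 1 + 0 + 1 + 3 + 0 + 5 + 4 + 1 + 1 + 2 + 4 + 4 + 4 + 1 + 0 + 0 + 2 + 4 + 5 = 50

50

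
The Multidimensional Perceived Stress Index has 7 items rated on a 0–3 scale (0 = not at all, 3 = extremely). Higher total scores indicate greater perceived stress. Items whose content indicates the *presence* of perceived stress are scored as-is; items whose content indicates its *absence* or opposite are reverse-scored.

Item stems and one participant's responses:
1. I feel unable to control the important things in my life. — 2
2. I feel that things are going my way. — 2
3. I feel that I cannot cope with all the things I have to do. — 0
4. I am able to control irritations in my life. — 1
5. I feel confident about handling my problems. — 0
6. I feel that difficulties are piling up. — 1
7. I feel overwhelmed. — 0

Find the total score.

Items 2, 4, 5 describe the absence/opposite of perceived stress → reverse-score.
on a 0–3 scale, reversed = 3 − raw.
  item 1: 2
  item 2: 3 − 2 = 1
  item 3: 0
  item 4: 3 − 1 = 2
  item 5: 3 − 0 = 3
  item 6: 1
  item 7: 0
Total = 2 + 1 + 0 + 2 + 3 + 1 + 0 = 9

9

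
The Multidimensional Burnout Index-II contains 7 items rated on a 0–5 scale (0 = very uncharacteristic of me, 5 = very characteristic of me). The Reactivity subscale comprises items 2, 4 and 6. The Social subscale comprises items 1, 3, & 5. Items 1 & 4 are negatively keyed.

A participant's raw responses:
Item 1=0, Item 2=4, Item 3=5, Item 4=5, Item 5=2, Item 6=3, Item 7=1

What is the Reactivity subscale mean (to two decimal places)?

2.33

Reactivity items: 2, 4, 6.
Of these, item 4 is negatively keyed; reverse-coded value = 5 − response.
  item 2: 4
  item 4: 5 − 5 = 0
  item 6: 3
Sum = 4 + 0 + 3 = 7
Mean = 7 / 3 = 2.33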